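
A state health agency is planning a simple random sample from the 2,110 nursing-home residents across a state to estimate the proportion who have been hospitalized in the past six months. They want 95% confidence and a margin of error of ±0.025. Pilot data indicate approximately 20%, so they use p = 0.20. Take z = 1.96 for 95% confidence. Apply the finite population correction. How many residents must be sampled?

Unadjusted: n₀ = 1.96² × 0.20 × 0.80 / 0.025² ≈ 983.45, so n₀ = 984.
Finite population correction with N = 2,110: n = n₀ / (1 + (n₀−1)/N) = 984 / (1 + 983/2110) = 984 / 1.4659 ≈ 671.27.
Rounding up, n = 672.

672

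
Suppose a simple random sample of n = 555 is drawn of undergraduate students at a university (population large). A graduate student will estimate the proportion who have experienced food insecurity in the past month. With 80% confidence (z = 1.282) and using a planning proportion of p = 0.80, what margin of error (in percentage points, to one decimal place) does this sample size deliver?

SE(p̂) = √[p(1−p)/n] = √[0.1600/555] = 0.01698.
E = z × SE = 1.282 × 0.01698 = 0.02177, or 2.2 percentage points.

2.2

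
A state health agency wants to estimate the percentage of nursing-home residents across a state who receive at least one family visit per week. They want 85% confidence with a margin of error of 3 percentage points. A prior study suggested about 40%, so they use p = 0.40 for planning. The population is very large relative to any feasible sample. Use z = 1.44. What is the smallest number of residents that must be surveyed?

553

With p = 0.40, p(1−p) = 0.2400.
n = z²·p(1−p)/E² = 1.44² × 0.2400 / 0.030² = 2.0736 × 0.2400 / 0.000900 ≈ 552.96.
Rounding up gives n = 553.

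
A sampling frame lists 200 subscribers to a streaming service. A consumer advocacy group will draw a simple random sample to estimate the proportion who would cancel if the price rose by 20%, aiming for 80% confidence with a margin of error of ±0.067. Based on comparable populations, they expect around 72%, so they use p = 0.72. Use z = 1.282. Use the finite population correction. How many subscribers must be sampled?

Unadjusted: n₀ = 1.282² × 0.72 × 0.28 / 0.067² ≈ 73.81, so n₀ = 74.
Finite population correction with N = 200: n = n₀ / (1 + (n₀−1)/N) = 74 / (1 + 73/200) = 74 / 1.3650 ≈ 54.21.
Rounding up, n = 55.

55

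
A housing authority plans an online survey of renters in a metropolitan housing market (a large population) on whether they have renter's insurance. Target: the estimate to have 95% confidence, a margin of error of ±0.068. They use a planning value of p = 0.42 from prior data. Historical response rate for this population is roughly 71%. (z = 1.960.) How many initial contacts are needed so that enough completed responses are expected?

Completed interviews needed: n₀ = 1.960² × 0.2436 / 0.068² ≈ 202.38 → 203.
At a 71% response rate, contacts needed = 203 / 0.71 ≈ 285.92 → 286.

286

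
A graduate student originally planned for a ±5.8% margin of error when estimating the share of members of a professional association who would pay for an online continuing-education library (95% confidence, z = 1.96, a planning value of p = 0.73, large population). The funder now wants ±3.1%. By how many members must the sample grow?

562

At ±5.8%: n = 1.96² × 0.1971 / 0.058² ≈ 225.08 → 226.
At ±3.1%: n = 1.96² × 0.1971 / 0.031² ≈ 787.91 → 788.
Additional respondents: 788 − 226 = 562.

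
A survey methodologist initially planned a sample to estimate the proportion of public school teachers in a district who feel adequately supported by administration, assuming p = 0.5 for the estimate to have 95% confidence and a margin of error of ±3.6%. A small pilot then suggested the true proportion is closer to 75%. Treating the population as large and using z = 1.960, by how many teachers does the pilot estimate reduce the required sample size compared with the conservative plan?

Conservative (p = 0.5): n = 1.960² × 0.25 / 0.036² ≈ 741.05 → 742.
Using p = 0.75: p(1−p) = 0.1875, so n = 1.960² × 0.1875 / 0.036² ≈ 555.79 → 556.
Reduction: 742 − 556 = 186.

186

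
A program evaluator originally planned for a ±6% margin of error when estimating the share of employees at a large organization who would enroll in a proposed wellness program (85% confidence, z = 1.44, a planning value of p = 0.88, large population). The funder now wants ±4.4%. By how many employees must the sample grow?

53

At ±6%: n = 1.44² × 0.1056 / 0.060² ≈ 60.83 → 61.
At ±4.4%: n = 1.44² × 0.1056 / 0.044² ≈ 113.11 → 114.
Additional respondents: 114 − 61 = 53.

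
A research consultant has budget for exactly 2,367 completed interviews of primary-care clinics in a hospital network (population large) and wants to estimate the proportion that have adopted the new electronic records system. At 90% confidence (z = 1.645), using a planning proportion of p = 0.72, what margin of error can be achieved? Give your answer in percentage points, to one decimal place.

SE(p̂) = √[p(1−p)/n] = √[0.2016/2367] = 0.00923.
E = z × SE = 1.645 × 0.00923 = 0.01518, or 1.5 percentage points.

1.5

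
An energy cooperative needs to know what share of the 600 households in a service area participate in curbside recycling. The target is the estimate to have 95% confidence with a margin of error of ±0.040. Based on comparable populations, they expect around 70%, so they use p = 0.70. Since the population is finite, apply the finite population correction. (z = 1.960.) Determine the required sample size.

Unadjusted: n₀ = 1.960² × 0.70 × 0.30 / 0.040² ≈ 504.21, so n₀ = 505.
Finite population correction with N = 600: n = n₀ / (1 + (n₀−1)/N) = 505 / (1 + 504/600) = 505 / 1.8400 ≈ 274.46.
Rounding up, n = 275.

275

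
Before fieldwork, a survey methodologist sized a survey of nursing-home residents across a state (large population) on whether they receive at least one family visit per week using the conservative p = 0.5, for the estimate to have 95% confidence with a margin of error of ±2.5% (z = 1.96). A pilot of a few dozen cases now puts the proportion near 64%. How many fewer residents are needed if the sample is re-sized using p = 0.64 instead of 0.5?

Conservative (p = 0.5): n = 1.96² × 0.25 / 0.025² ≈ 1536.64 → 1537.
Using p = 0.64: p(1−p) = 0.2304, so n = 1.96² × 0.2304 / 0.025² ≈ 1416.17 → 1417.
Reduction: 1537 − 1417 = 120.

120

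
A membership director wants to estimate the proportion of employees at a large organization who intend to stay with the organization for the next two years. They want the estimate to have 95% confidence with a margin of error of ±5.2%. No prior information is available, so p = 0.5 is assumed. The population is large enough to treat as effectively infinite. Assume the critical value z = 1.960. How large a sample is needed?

With p = 0.5, p(1−p) = 0.25.
n = z²·p(1−p)/E² = 1.960² × 0.2500 / 0.052² = 3.8416 × 0.2500 / 0.002704 ≈ 355.18.
Rounding up gives n = 356.

356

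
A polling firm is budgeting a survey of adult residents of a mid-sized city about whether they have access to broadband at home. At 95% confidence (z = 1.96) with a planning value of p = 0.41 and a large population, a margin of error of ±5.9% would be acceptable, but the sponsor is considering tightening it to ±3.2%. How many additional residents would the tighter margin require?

At ±5.9%: n = 1.96² × 0.2419 / 0.059² ≈ 266.96 → 267.
At ±3.2%: n = 1.96² × 0.2419 / 0.032² ≈ 907.50 → 908.
Additional respondents: 908 − 267 = 641.

641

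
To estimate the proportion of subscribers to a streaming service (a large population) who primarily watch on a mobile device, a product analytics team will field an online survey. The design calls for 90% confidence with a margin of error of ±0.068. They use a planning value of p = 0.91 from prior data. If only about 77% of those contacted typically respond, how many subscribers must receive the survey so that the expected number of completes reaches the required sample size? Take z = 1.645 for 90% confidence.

63

Completed interviews needed: n₀ = 1.645² × 0.0819 / 0.068² ≈ 47.93 → 48.
At a 77% response rate, contacts needed = 48 / 0.77 ≈ 62.34 → 63.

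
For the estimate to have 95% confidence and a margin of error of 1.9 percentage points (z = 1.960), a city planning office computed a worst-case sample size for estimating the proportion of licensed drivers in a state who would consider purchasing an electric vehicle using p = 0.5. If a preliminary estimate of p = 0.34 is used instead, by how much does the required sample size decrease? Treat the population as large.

273

Conservative (p = 0.5): n = 1.960² × 0.25 / 0.019² ≈ 2660.39 → 2661.
Using p = 0.34: p(1−p) = 0.2244, so n = 1.960² × 0.2244 / 0.019² ≈ 2387.96 → 2388.
Reduction: 2661 − 2388 = 273.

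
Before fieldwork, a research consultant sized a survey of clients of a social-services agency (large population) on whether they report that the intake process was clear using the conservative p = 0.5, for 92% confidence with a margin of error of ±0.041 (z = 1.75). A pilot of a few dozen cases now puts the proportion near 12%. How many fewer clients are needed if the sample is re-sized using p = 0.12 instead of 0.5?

Conservative (p = 0.5): n = 1.75² × 0.25 / 0.041² ≈ 455.46 → 456.
Using p = 0.12: p(1−p) = 0.1056, so n = 1.75² × 0.1056 / 0.041² ≈ 192.39 → 193.
Reduction: 456 − 193 = 263.

263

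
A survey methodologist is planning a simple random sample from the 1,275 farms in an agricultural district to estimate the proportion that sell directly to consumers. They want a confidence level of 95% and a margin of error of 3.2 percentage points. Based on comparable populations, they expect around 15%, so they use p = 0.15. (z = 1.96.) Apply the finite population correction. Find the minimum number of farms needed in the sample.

Unadjusted: n₀ = 1.96² × 0.15 × 0.85 / 0.032² ≈ 478.32, so n₀ = 479.
Finite population correction with N = 1,275: n = n₀ / (1 + (n₀−1)/N) = 479 / (1 + 478/1275) = 479 / 1.3749 ≈ 348.39.
Rounding up, n = 349.

349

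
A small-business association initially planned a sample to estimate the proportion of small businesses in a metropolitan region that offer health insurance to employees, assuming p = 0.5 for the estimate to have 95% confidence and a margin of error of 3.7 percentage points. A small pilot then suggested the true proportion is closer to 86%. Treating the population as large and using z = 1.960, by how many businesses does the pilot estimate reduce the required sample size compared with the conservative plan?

Conservative (p = 0.5): n = 1.960² × 0.25 / 0.037² ≈ 701.53 → 702.
Using p = 0.86: p(1−p) = 0.1204, so n = 1.960² × 0.1204 / 0.037² ≈ 337.86 → 338.
Reduction: 702 − 338 = 364.

364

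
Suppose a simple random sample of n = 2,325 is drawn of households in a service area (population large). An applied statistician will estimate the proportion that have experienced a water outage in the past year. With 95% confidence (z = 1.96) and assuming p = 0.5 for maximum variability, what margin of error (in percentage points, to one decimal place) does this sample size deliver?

SE(p̂) = √[p(1−p)/n] = √[0.2500/2325] = 0.01037.
E = z × SE = 1.96 × 0.01037 = 0.02032, or 2.0 percentage points.

2.0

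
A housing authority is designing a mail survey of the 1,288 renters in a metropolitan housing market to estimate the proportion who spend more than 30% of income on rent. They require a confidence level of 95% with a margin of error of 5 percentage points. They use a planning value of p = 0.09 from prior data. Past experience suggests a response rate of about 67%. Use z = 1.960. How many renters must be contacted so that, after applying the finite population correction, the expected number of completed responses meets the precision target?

Completed interviews needed (unadjusted): n₀ = 1.960² × 0.0819 / 0.050² ≈ 125.85 → 126.
FPC for N = 1,288: n = 126 / (1 + 125/1288) = 126 / 1.0970 ≈ 114.85 → 115.
At a 67% response rate, contacts needed = 115 / 0.67 ≈ 171.64 → 172.

172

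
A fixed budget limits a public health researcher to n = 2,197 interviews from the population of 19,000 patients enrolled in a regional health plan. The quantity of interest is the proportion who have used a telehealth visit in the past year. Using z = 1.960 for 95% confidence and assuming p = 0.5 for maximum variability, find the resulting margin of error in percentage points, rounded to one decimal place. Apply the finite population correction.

2.0

Finite-population factor: (N−n)/(N−1) = (19000−2197)/(19000−1) = 0.8844.
SE(p̂) = √[p(1−p)/n · (N−n)/(N−1)] = √[0.2500/2197 × 0.8844] = 0.01003.
E = z × SE = 1.960 × 0.01003 = 0.01966 ≈ 2.0 percentage points.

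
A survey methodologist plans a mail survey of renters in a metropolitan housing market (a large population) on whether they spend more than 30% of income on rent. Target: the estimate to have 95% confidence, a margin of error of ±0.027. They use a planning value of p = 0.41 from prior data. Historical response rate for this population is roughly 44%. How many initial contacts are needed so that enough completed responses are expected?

2898

For 95% confidence, z = 1.96.
Completed interviews needed: n₀ = 1.96² × 0.2419 / 0.027² ≈ 1274.74 → 1275.
At a 44% response rate, contacts needed = 1275 / 0.44 ≈ 2897.73 → 2898.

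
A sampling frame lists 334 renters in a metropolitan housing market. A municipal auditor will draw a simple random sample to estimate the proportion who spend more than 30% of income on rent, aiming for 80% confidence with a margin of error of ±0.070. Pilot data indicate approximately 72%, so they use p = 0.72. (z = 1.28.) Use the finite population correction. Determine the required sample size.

Unadjusted: n₀ = 1.28² × 0.72 × 0.28 / 0.070² ≈ 67.41, so n₀ = 68.
Finite population correction with N = 334: n = n₀ / (1 + (n₀−1)/N) = 68 / (1 + 67/334) = 68 / 1.2006 ≈ 56.64.
Rounding up, n = 57.

57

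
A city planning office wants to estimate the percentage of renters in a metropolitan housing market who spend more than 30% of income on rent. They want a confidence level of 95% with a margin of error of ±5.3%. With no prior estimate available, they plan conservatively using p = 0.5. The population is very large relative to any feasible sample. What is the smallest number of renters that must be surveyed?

For 95% confidence, z = 1.960.
With p = 0.5, p(1−p) = 0.25.
n = z²·p(1−p)/E² = 1.960² × 0.2500 / 0.053² = 3.8416 × 0.2500 / 0.002809 ≈ 341.90.
Rounding up gives n = 342.

342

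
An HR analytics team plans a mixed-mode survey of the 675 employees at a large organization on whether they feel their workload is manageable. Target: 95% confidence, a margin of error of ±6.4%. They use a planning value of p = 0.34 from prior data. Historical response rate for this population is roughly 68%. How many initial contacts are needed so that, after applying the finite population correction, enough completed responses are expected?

For 95% confidence, z = 1.960.
Completed interviews needed (unadjusted): n₀ = 1.960² × 0.2244 / 0.064² ≈ 210.46 → 211.
FPC for N = 675: n = 211 / (1 + 210/675) = 211 / 1.3111 ≈ 160.93 → 161.
At a 68% response rate, contacts needed = 161 / 0.68 ≈ 236.76 → 237.

237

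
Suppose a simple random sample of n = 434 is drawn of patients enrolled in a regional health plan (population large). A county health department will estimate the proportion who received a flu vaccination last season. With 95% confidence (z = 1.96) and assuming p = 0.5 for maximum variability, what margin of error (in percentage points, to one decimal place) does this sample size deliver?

SE(p̂) = √[p(1−p)/n] = √[0.2500/434] = 0.02400.
E = z × SE = 1.96 × 0.02400 = 0.04704, or 4.7 percentage points.

4.7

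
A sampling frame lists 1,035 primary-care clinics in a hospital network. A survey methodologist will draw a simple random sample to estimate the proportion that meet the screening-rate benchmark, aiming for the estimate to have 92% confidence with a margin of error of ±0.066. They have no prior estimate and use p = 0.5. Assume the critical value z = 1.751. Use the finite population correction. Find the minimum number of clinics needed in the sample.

Unadjusted: n₀ = 1.751² × 0.50 × 0.50 / 0.066² ≈ 175.96, so n₀ = 176.
Finite population correction with N = 1,035: n = n₀ / (1 + (n₀−1)/N) = 176 / (1 + 175/1035) = 176 / 1.1691 ≈ 150.55.
Rounding up, n = 151.

151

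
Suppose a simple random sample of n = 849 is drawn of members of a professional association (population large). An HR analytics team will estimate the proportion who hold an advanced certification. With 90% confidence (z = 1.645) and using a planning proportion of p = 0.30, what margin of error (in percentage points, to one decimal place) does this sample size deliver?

2.6

SE(p̂) = √[p(1−p)/n] = √[0.2100/849] = 0.01573.
E = z × SE = 1.645 × 0.01573 = 0.02587, or 2.6 percentage points.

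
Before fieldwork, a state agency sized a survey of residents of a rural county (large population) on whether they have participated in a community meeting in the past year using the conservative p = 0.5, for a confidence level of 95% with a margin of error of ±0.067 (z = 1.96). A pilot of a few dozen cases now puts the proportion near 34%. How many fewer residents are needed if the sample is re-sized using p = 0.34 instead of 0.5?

21

Conservative (p = 0.5): n = 1.96² × 0.25 / 0.067² ≈ 213.95 → 214.
Using p = 0.34: p(1−p) = 0.2244, so n = 1.96² × 0.2244 / 0.067² ≈ 192.04 → 193.
Reduction: 214 − 193 = 21.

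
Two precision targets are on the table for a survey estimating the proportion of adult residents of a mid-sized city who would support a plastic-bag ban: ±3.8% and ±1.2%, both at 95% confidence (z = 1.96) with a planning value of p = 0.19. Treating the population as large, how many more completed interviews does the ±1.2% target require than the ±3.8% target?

At ±3.8%: n = 1.96² × 0.1539 / 0.038² ≈ 409.43 → 410.
At ±1.2%: n = 1.96² × 0.1539 / 0.012² ≈ 4105.71 → 4106.
Additional respondents: 4106 − 410 = 3696.

3696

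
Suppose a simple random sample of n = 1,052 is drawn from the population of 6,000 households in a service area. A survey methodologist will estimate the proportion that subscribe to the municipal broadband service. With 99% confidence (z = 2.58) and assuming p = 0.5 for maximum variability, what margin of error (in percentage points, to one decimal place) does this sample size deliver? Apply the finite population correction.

Finite-population factor: (N−n)/(N−1) = (6000−1052)/(6000−1) = 0.8248.
SE(p̂) = √[p(1−p)/n · (N−n)/(N−1)] = √[0.2500/1052 × 0.8248] = 0.01400.
E = z × SE = 2.58 × 0.01400 = 0.03612 ≈ 3.6 percentage points.

3.6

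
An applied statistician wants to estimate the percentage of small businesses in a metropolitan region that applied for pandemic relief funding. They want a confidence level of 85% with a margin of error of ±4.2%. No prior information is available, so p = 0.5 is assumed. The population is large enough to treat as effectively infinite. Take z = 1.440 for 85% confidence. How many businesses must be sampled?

With p = 0.5, p(1−p) = 0.25.
n = z²·p(1−p)/E² = 1.440² × 0.2500 / 0.042² = 2.0736 × 0.2500 / 0.001764 ≈ 293.88.
Rounding up gives n = 294.

294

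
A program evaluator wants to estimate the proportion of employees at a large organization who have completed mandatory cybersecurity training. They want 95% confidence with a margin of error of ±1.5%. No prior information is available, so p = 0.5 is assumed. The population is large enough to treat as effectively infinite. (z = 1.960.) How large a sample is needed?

4269

With p = 0.5, p(1−p) = 0.25.
n = z²·p(1−p)/E² = 1.960² × 0.2500 / 0.015² = 3.8416 × 0.2500 / 0.000225 ≈ 4268.44.
Rounding up gives n = 4269.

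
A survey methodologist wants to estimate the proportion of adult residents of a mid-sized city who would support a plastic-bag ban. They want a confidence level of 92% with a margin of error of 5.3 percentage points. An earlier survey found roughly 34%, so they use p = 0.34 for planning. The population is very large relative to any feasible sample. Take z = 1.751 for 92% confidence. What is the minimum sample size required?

With p = 0.34, p(1−p) = 0.2244.
n = z²·p(1−p)/E² = 1.751² × 0.2244 / 0.053² = 3.0660 × 0.2244 / 0.002809 ≈ 244.93.
Rounding up gives n = 245.

245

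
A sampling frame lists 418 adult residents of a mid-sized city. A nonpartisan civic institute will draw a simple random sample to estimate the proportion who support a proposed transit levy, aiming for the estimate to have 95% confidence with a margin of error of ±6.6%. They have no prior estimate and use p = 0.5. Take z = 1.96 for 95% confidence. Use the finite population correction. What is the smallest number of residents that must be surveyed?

Unadjusted: n₀ = 1.96² × 0.50 × 0.50 / 0.066² ≈ 220.48, so n₀ = 221.
Finite population correction with N = 418: n = n₀ / (1 + (n₀−1)/N) = 221 / (1 + 220/418) = 221 / 1.5263 ≈ 144.79.
Rounding up, n = 145.

145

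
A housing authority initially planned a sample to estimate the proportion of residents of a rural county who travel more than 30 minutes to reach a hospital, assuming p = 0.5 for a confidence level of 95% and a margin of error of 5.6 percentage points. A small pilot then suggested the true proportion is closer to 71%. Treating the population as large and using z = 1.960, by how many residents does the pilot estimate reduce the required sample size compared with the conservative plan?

Conservative (p = 0.5): n = 1.960² × 0.25 / 0.056² ≈ 306.25 → 307.
Using p = 0.71: p(1−p) = 0.2059, so n = 1.960² × 0.2059 / 0.056² ≈ 252.23 → 253.
Reduction: 307 − 253 = 54.

54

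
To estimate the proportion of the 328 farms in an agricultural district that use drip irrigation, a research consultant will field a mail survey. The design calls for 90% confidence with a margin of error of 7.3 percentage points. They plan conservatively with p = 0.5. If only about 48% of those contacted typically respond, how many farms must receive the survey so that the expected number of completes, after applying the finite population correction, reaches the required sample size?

For 90% confidence, z = 1.645.
Completed interviews needed (unadjusted): n₀ = 1.645² × 0.2500 / 0.073² ≈ 126.95 → 127.
FPC for N = 328: n = 127 / (1 + 126/328) = 127 / 1.3841 ≈ 91.75 → 92.
At a 48% response rate, contacts needed = 92 / 0.48 ≈ 191.67 → 192.

192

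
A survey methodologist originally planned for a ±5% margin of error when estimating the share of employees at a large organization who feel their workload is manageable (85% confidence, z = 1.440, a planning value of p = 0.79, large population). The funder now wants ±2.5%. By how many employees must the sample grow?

413

At ±5%: n = 1.440² × 0.1659 / 0.050² ≈ 137.60 → 138.
At ±2.5%: n = 1.440² × 0.1659 / 0.025² ≈ 550.42 → 551.
Additional respondents: 551 − 138 = 413.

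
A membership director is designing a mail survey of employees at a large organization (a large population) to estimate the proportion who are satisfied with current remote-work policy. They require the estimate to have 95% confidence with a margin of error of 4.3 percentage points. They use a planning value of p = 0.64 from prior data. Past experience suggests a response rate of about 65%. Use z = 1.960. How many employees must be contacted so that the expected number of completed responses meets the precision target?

Completed interviews needed: n₀ = 1.960² × 0.2304 / 0.043² ≈ 478.69 → 479.
At a 65% response rate, contacts needed = 479 / 0.65 ≈ 736.92 → 737.

737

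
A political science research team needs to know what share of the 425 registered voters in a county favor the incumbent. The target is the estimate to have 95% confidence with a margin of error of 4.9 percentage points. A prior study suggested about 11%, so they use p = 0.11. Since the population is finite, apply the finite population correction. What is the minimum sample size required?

115

For 95% confidence, z = 1.960.
Unadjusted: n₀ = 1.960² × 0.11 × 0.89 / 0.049² ≈ 156.64, so n₀ = 157.
Finite population correction with N = 425: n = n₀ / (1 + (n₀−1)/N) = 157 / (1 + 156/425) = 157 / 1.3671 ≈ 114.85.
Rounding up, n = 115.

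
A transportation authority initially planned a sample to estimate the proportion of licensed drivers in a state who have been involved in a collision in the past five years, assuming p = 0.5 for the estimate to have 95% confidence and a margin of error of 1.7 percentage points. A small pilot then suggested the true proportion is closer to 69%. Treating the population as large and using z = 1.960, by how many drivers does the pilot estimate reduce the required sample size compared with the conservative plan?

480

Conservative (p = 0.5): n = 1.960² × 0.25 / 0.017² ≈ 3323.18 → 3324.
Using p = 0.69: p(1−p) = 0.2139, so n = 1.960² × 0.2139 / 0.017² ≈ 2843.32 → 2844.
Reduction: 3324 − 2844 = 480.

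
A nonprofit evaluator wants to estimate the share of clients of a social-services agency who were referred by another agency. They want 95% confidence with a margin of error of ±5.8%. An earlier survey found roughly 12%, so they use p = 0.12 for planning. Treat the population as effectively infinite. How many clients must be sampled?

121

For 95% confidence, z = 1.960.
With p = 0.12, p(1−p) = 0.1056.
n = z²·p(1−p)/E² = 1.960² × 0.1056 / 0.058² = 3.8416 × 0.1056 / 0.003364 ≈ 120.59.
Rounding up gives n = 121.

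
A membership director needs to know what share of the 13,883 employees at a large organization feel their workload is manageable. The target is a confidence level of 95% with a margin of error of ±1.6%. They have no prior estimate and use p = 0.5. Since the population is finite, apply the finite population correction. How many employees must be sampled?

2954

For 95% confidence, z = 1.960.
Unadjusted: n₀ = 1.960² × 0.50 × 0.50 / 0.016² ≈ 3751.56, so n₀ = 3752.
Finite population correction with N = 13,883: n = n₀ / (1 + (n₀−1)/N) = 3752 / (1 + 3751/13883) = 3752 / 1.2702 ≈ 2953.90.
Rounding up, n = 2954.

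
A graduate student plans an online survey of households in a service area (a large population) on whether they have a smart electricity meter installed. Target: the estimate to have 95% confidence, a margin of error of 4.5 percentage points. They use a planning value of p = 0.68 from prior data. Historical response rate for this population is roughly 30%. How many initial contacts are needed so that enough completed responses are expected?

For 95% confidence, z = 1.96.
Completed interviews needed: n₀ = 1.96² × 0.2176 / 0.045² ≈ 412.81 → 413.
At a 30% response rate, contacts needed = 413 / 0.30 ≈ 1376.67 → 1377.

1377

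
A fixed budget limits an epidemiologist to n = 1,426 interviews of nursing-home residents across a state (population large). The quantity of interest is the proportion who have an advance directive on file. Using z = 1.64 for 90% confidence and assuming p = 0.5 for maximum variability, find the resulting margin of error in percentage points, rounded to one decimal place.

SE(p̂) = √[p(1−p)/n] = √[0.2500/1426] = 0.01324.
E = z × SE = 1.64 × 0.01324 = 0.02171, or 2.2 percentage points.

2.2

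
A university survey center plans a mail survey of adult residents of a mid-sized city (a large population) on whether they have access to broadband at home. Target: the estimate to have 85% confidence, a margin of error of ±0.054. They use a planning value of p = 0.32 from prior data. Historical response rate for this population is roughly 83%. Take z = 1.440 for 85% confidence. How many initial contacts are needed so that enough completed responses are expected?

Completed interviews needed: n₀ = 1.440² × 0.2176 / 0.054² ≈ 154.74 → 155.
At an 83% response rate, contacts needed = 155 / 0.83 ≈ 186.75 → 187.

187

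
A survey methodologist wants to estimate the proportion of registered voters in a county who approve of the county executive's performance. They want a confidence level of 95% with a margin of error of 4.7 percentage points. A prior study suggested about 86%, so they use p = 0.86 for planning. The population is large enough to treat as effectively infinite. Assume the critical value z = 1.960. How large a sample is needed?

With p = 0.86, p(1−p) = 0.1204.
n = z²·p(1−p)/E² = 1.960² × 0.1204 / 0.047² = 3.8416 × 0.1204 / 0.002209 ≈ 209.38.
Rounding up gives n = 210.

210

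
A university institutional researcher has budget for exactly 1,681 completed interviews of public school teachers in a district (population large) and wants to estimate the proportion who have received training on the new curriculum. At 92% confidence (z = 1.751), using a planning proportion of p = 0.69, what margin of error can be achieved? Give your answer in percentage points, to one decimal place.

SE(p̂) = √[p(1−p)/n] = √[0.2139/1681] = 0.01128.
E = z × SE = 1.751 × 0.01128 = 0.01975, or 2.0 percentage points.

2.0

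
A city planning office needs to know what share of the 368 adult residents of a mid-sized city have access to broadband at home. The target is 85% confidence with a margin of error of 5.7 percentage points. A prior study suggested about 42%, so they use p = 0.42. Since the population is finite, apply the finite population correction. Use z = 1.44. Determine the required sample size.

110

Unadjusted: n₀ = 1.44² × 0.42 × 0.58 / 0.057² ≈ 155.47, so n₀ = 156.
Finite population correction with N = 368: n = n₀ / (1 + (n₀−1)/N) = 156 / (1 + 155/368) = 156 / 1.4212 ≈ 109.77.
Rounding up, n = 110.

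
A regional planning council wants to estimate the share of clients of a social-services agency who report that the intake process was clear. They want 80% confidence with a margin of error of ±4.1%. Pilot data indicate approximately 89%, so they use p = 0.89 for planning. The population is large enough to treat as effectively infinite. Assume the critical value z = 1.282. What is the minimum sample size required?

With p = 0.89, p(1−p) = 0.0979.
n = z²·p(1−p)/E² = 1.282² × 0.0979 / 0.041² = 1.6435 × 0.0979 / 0.001681 ≈ 95.72.
Rounding up gives n = 96.

96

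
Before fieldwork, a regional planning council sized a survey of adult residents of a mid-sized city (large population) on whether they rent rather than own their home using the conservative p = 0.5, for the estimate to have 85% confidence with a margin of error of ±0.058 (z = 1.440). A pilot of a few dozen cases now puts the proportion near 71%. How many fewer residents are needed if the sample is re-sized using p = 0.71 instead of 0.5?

Conservative (p = 0.5): n = 1.440² × 0.25 / 0.058² ≈ 154.10 → 155.
Using p = 0.71: p(1−p) = 0.2059, so n = 1.440² × 0.2059 / 0.058² ≈ 126.92 → 127.
Reduction: 155 − 127 = 28.

28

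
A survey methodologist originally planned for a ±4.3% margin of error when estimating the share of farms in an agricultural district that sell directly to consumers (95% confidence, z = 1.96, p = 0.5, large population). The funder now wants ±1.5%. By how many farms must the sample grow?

At ±4.3%: n = 1.96² × 0.2500 / 0.043² ≈ 519.42 → 520.
At ±1.5%: n = 1.96² × 0.2500 / 0.015² ≈ 4268.44 → 4269.
Additional respondents: 4269 − 520 = 3749.

3749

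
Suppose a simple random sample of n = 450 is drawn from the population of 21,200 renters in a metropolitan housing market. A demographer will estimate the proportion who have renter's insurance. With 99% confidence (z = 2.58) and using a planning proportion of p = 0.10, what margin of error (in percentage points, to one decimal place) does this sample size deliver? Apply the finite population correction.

Finite-population factor: (N−n)/(N−1) = (21200−450)/(21200−1) = 0.9788.
SE(p̂) = √[p(1−p)/n · (N−n)/(N−1)] = √[0.0900/450 × 0.9788] = 0.01399.
E = z × SE = 2.58 × 0.01399 = 0.03610 ≈ 3.6 percentage points.

3.6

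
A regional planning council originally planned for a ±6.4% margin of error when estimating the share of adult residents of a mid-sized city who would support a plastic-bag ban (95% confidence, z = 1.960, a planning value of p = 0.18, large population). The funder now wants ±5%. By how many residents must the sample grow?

At ±6.4%: n = 1.960² × 0.1476 / 0.064² ≈ 138.43 → 139.
At ±5%: n = 1.960² × 0.1476 / 0.050² ≈ 226.81 → 227.
Additional respondents: 227 − 139 = 88.

88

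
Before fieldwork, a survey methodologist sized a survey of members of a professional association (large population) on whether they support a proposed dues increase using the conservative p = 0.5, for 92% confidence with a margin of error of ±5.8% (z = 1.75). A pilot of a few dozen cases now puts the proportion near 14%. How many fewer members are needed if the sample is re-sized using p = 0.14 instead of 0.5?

118

Conservative (p = 0.5): n = 1.75² × 0.25 / 0.058² ≈ 227.59 → 228.
Using p = 0.14: p(1−p) = 0.1204, so n = 1.75² × 0.1204 / 0.058² ≈ 109.61 → 110.
Reduction: 228 − 110 = 118.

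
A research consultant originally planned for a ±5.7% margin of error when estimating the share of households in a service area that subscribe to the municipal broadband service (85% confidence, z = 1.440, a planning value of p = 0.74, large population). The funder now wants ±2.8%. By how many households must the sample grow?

386

At ±5.7%: n = 1.440² × 0.1924 / 0.057² ≈ 122.79 → 123.
At ±2.8%: n = 1.440² × 0.1924 / 0.028² ≈ 508.88 → 509.
Additional respondents: 509 − 123 = 386.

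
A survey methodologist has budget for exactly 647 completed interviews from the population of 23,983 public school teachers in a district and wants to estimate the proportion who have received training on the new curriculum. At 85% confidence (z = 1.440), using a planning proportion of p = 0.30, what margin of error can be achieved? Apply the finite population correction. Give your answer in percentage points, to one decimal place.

Finite-population factor: (N−n)/(N−1) = (23983−647)/(23983−1) = 0.9731.
SE(p̂) = √[p(1−p)/n · (N−n)/(N−1)] = √[0.2100/647 × 0.9731] = 0.01777.
E = z × SE = 1.440 × 0.01777 = 0.02559 ≈ 2.6 percentage points.

2.6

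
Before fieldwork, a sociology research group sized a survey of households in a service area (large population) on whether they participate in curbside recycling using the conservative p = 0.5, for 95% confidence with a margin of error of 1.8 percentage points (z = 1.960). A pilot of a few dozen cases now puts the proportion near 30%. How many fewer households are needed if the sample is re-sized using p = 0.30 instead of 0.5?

475

Conservative (p = 0.5): n = 1.960² × 0.25 / 0.018² ≈ 2964.20 → 2965.
Using p = 0.30: p(1−p) = 0.2100, so n = 1.960² × 0.2100 / 0.018² ≈ 2489.93 → 2490.
Reduction: 2965 − 2490 = 475.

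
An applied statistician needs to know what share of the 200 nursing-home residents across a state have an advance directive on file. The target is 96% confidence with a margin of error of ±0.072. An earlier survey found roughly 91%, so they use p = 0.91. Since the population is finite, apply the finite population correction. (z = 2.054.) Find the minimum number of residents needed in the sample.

51

Unadjusted: n₀ = 2.054² × 0.91 × 0.09 / 0.072² ≈ 66.65, so n₀ = 67.
Finite population correction with N = 200: n = n₀ / (1 + (n₀−1)/N) = 67 / (1 + 66/200) = 67 / 1.3300 ≈ 50.38.
Rounding up, n = 51.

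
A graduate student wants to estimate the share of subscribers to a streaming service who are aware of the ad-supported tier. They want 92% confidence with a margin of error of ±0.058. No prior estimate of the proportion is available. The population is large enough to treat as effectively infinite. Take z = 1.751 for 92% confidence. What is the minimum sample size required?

With no prior estimate, use p = 0.5, giving p(1−p) = 0.25.
n = z²·p(1−p)/E² = 1.751² × 0.2500 / 0.058² = 3.0660 × 0.2500 / 0.003364 ≈ 227.85.
Rounding up gives n = 228.

228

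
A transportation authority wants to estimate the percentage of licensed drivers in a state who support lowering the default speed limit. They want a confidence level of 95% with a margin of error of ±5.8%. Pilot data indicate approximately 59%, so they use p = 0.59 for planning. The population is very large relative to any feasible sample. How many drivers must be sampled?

For 95% confidence, z = 1.96.
With p = 0.59, p(1−p) = 0.2419.
n = z²·p(1−p)/E² = 1.96² × 0.2419 / 0.058² = 3.8416 × 0.2419 / 0.003364 ≈ 276.24.
Rounding up gives n = 277.

277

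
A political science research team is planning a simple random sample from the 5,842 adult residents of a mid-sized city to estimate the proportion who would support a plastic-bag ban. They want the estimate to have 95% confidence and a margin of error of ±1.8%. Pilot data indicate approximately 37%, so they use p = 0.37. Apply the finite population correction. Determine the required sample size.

For 95% confidence, z = 1.960.
Unadjusted: n₀ = 1.960² × 0.37 × 0.63 / 0.018² ≈ 2763.82, so n₀ = 2764.
Finite population correction with N = 5,842: n = n₀ / (1 + (n₀−1)/N) = 2764 / (1 + 2763/5842) = 2764 / 1.4730 ≈ 1876.50.
Rounding up, n = 1877.

1877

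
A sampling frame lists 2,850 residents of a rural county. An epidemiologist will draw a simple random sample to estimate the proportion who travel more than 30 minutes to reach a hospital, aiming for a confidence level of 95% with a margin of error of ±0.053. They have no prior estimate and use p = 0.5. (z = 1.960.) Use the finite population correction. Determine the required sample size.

Unadjusted: n₀ = 1.960² × 0.50 × 0.50 / 0.053² ≈ 341.90, so n₀ = 342.
Finite population correction with N = 2,850: n = n₀ / (1 + (n₀−1)/N) = 342 / (1 + 341/2850) = 342 / 1.1196 ≈ 305.45.
Rounding up, n = 306.

306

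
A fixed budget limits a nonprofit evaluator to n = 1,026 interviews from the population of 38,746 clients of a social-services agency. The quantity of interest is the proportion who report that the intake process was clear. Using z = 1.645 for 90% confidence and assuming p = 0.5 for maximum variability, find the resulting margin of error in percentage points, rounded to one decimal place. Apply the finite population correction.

2.5

Finite-population factor: (N−n)/(N−1) = (38746−1026)/(38746−1) = 0.9735.
SE(p̂) = √[p(1−p)/n · (N−n)/(N−1)] = √[0.2500/1026 × 0.9735] = 0.01540.
E = z × SE = 1.645 × 0.01540 = 0.02534 ≈ 2.5 percentage points.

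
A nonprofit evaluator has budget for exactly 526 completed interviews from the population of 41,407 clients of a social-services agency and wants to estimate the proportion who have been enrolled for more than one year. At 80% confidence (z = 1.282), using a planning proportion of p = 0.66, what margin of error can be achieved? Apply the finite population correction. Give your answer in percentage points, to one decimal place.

Finite-population factor: (N−n)/(N−1) = (41407−526)/(41407−1) = 0.9873.
SE(p̂) = √[p(1−p)/n · (N−n)/(N−1)] = √[0.2244/526 × 0.9873] = 0.02052.
E = z × SE = 1.282 × 0.02052 = 0.02631 ≈ 2.6 percentage points.

2.6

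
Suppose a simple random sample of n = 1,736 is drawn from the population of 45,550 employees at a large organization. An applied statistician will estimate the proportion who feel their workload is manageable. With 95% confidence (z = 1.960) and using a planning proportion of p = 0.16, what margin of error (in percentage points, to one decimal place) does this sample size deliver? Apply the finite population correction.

1.7

Finite-population factor: (N−n)/(N−1) = (45550−1736)/(45550−1) = 0.9619.
SE(p̂) = √[p(1−p)/n · (N−n)/(N−1)] = √[0.1344/1736 × 0.9619] = 0.00863.
E = z × SE = 1.960 × 0.00863 = 0.01691 ≈ 1.7 percentage points.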